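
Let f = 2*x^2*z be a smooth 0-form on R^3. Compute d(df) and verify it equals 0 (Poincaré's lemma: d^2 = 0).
d(df) = 0

Step 1: df = sum_i (∂f/∂x_i) dx_i = (4*x*z) dx + (0) dy + (2*x^2) dz.
Step 2: Apply d again. Using the 1-form formula, the coefficient of dx ∧ dy in d(df) is ∂^2 f/∂x ∂y - ∂^2 f/∂y ∂x = (0) - (0) = 0 (equality of mixed partials for smooth f).
Similarly for dx ∧ dz and dy ∧ dz — all coefficients vanish. So d(df) = 0.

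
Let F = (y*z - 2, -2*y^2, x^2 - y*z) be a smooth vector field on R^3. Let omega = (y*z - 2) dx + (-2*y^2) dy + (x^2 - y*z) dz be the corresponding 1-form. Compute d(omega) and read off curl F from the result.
d(omega) = (-z) dy ∧ dz + (-2*x + y) dz ∧ dx + (-z) dx ∧ dy; curl F = (-z, -2*x + y, -z)

d omega = sum_{i<j} (∂f_j/∂x_i - ∂f_i/∂x_j) dx_i ∧ dx_j. Under the identification (dy ∧ dz, dz ∧ dx, dx ∧ dy) ↔ (e_x, e_y, e_z), the coefficients are exactly the components of curl F. Compute:
  ∂R/∂y - ∂Q/∂z = (-z) - (0) = -z
  ∂P/∂z - ∂R/∂x = (y) - (2*x) = -2*x + y
  ∂Q/∂x - ∂P/∂y = (0) - (z) = -z.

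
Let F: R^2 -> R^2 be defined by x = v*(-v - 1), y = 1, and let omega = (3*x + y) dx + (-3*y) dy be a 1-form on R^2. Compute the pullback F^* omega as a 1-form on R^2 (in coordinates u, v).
F^* omega = (6*v^3 + 9*v^2 + v - 1) dv

Using F^*(f dg) = (f ∘ F) d(g ∘ F), substitute each coordinate x_i by F_i(u, v) in f_i, and replace dx_i by d F_i = (∂F_i/∂u) du + (∂F_i/∂v) dv.
  For the x component: f_1(F) = -3*v^2 - 3*v + 1; d F_1 = (0) du + (-2*v - 1) dv
  For the y component: f_2(F) = -3; d F_2 = (0) du + (0) dv
Combining and collecting du, dv coefficients:
  coeff of du: 0
  coeff of dv: 6*v^3 + 9*v^2 + v - 1
F^* omega = (6*v^3 + 9*v^2 + v - 1) dv.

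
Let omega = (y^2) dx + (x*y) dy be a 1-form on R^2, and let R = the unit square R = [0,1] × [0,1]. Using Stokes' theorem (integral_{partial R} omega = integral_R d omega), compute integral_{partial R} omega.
integral_(partial R) omega = -1/2

Stokes: integral_partial_R omega = integral_R d omega with d omega = (∂Q/∂x - ∂P/∂y) dx ∧ dy.
  ∂Q/∂x = y
  ∂P/∂y = 2*y
  integrand = ∂Q/∂x - ∂P/∂y = -y.
Integrating over R: integral_0^1 integral_0^1 (-y) dx dy = -1/2.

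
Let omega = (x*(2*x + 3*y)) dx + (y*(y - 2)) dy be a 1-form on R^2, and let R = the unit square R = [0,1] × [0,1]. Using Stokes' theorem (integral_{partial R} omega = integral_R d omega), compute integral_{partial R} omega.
integral_(partial R) omega = -3/2

Stokes: integral_partial_R omega = integral_R d omega with d omega = (∂Q/∂x - ∂P/∂y) dx ∧ dy.
  ∂Q/∂x = 0
  ∂P/∂y = 3*x
  integrand = ∂Q/∂x - ∂P/∂y = -3*x.
Integrating over R: integral_0^1 integral_0^1 (-3*x) dx dy = -3/2.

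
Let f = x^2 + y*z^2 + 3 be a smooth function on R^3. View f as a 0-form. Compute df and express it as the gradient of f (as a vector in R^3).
df = (2*x) dx + (z^2) dy + (2*y*z) dz; grad f = (2*x, z^2, 2*y*z)

For a 0-form f, d f = (∂f/∂x) dx + (∂f/∂y) dy + (∂f/∂z) dz. The components of the vector representation are exactly the entries of grad f in Cartesian coordinates:
  ∂f/∂x = 2*x
  ∂f/∂y = z^2
  ∂f/∂z = 2*y*z.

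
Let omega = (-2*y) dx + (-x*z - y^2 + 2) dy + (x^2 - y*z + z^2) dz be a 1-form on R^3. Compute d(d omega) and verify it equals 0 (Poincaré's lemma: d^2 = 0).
d(d omega) = 0

Step 1: d omega = sum_{i<j} (∂f_j/∂x_i - ∂f_i/∂x_j) dx_i ∧ dx_j:
  coeff of dx ∧ dy: 2 - z
  coeff of dx ∧ dz: 2*x
  coeff of dy ∧ dz: x - z
Step 2: Apply d again to each 2-form coefficient. The only possible 3-form in R^3 is dx ∧ dy ∧ dz, with coefficient
  ∂(coeff of dy∧dz)/∂x - ∂(coeff of dx∧dz)/∂y + ∂(coeff of dx∧dy)/∂z
  = ∂/∂x (x - z) - ∂/∂y (2*x) + ∂/∂z (2 - z).
Each of these terms simplifies to sums of mixed partials that cancel in pairs. The result is 0 (by equality of mixed partials for smooth functions — Schwarz / Clairaut).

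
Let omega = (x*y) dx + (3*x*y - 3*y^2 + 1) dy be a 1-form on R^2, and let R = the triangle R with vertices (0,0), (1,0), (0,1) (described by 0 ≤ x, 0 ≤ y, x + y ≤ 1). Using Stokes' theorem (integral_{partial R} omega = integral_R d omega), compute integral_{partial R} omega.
integral_(partial R) omega = 1/3

Stokes: integral_partial_R omega = integral_R d omega with d omega = (∂Q/∂x - ∂P/∂y) dx ∧ dy.
  ∂Q/∂x = 3*y
  ∂P/∂y = x
  integrand = ∂Q/∂x - ∂P/∂y = -x + 3*y.
Integrating over R: integral_0^1 integral_0^{1-x} (-x + 3*y) dy dx = 1/3.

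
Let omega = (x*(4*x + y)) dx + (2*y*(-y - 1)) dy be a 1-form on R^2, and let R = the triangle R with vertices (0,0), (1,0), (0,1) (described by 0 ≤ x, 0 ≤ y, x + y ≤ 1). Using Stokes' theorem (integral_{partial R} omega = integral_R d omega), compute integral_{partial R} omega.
integral_(partial R) omega = -1/6

Stokes: integral_partial_R omega = integral_R d omega with d omega = (∂Q/∂x - ∂P/∂y) dx ∧ dy.
  ∂Q/∂x = 0
  ∂P/∂y = x
  integrand = ∂Q/∂x - ∂P/∂y = -x.
Integrating over R: integral_0^1 integral_0^{1-x} (-x) dy dx = -1/6.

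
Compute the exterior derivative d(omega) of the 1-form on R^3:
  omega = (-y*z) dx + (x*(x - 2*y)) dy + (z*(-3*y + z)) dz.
d(omega) = (2*x - 2*y + z) dx ∧ dy + (y) dx ∧ dz + (-3*z) dy ∧ dz

For a 1-form omega = sum_i f_i dx_i, the exterior derivative is
  d(omega) = sum_{i < j} (∂f_j/∂x_i - ∂f_i/∂x_j) dx_i ∧ dx_j.
  coefficient of dx ∧ dy: ∂f_2/∂x - ∂f_1/∂y = ∂(x*(x - 2*y))/∂x - ∂(-y*z)/∂y = 2*x - 2*y + z
  coefficient of dx ∧ dz: ∂f_3/∂x - ∂f_1/∂z = ∂(z*(-3*y + z))/∂x - ∂(-y*z)/∂z = y
  coefficient of dy ∧ dz: ∂f_3/∂y - ∂f_2/∂z = ∂(z*(-3*y + z))/∂y - ∂(x*(x - 2*y))/∂z = -3*z
Assembling: d(omega) = (2*x - 2*y + z) dx ∧ dy + (y) dx ∧ dz + (-3*z) dy ∧ dz.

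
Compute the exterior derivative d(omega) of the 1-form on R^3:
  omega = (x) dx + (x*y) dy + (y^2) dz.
d(omega) = (y) dx ∧ dy + (2*y) dy ∧ dz

For a 1-form omega = sum_i f_i dx_i, the exterior derivative is
  d(omega) = sum_{i < j} (∂f_j/∂x_i - ∂f_i/∂x_j) dx_i ∧ dx_j.
  coefficient of dx ∧ dy: ∂f_2/∂x - ∂f_1/∂y = ∂(x*y)/∂x - ∂(x)/∂y = y
  coefficient of dy ∧ dz: ∂f_3/∂y - ∂f_2/∂z = ∂(y^2)/∂y - ∂(x*y)/∂z = 2*y
Assembling: d(omega) = (y) dx ∧ dy + (2*y) dy ∧ dz.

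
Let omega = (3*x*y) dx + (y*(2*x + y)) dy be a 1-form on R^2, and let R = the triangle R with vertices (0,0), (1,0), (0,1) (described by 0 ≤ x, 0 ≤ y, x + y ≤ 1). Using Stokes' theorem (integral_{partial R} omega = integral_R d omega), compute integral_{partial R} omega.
integral_(partial R) omega = -1/6

Stokes: integral_partial_R omega = integral_R d omega with d omega = (∂Q/∂x - ∂P/∂y) dx ∧ dy.
  ∂Q/∂x = 2*y
  ∂P/∂y = 3*x
  integrand = ∂Q/∂x - ∂P/∂y = -3*x + 2*y.
Integrating over R: integral_0^1 integral_0^{1-x} (-3*x + 2*y) dy dx = -1/6.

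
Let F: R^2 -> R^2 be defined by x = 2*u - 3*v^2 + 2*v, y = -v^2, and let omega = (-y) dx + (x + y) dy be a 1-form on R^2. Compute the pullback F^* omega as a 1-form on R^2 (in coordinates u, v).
F^* omega = (2*v^2) du + (2*v*(-2*u + v^2 - v)) dv

Using F^*(f dg) = (f ∘ F) d(g ∘ F), substitute each coordinate x_i by F_i(u, v) in f_i, and replace dx_i by d F_i = (∂F_i/∂u) du + (∂F_i/∂v) dv.
  For the x component: f_1(F) = v^2; d F_1 = (2) du + (2 - 6*v) dv
  For the y component: f_2(F) = 2*u - 4*v^2 + 2*v; d F_2 = (0) du + (-2*v) dv
Combining and collecting du, dv coefficients:
  coeff of du: 2*v^2
  coeff of dv: 2*v*(-2*u + v^2 - v)
F^* omega = (2*v^2) du + (2*v*(-2*u + v^2 - v)) dv.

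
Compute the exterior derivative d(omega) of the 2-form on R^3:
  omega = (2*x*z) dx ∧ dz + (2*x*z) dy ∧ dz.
d(omega) = (2*z) dx ∧ dy ∧ dz

For a 2-form omega = sum_{i<j} g_{ij} dx_i ∧ dx_j, the exterior derivative is
  d(omega) = sum_{i<j} d(g_{ij}) ∧ dx_i ∧ dx_j = sum_{i<j, k} (∂g_{ij}/∂x_k) dx_k ∧ dx_i ∧ dx_j.
Expand each term, using dx_k ∧ dx_i ∧ dx_j = sgn(permutation) dx_{(a)} ∧ dx_{(b)} ∧ dx_{(c)} with (a < b < c) sorted:
  d(2*x*z) includes (∂/∂x)(2*x*z) dx = (2*z) dx, which multiplied by dy ∧ dz gives (2*z) dx ∧ dy ∧ dz
Collecting like 3-forms: d(omega) = (2*z) dx ∧ dy ∧ dz.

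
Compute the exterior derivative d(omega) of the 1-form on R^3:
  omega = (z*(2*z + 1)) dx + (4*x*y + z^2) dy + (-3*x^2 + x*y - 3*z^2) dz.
d(omega) = (4*y) dx ∧ dy + (-6*x + y - 4*z - 1) dx ∧ dz + (x - 2*z) dy ∧ dz

For a 1-form omega = sum_i f_i dx_i, the exterior derivative is
  d(omega) = sum_{i < j} (∂f_j/∂x_i - ∂f_i/∂x_j) dx_i ∧ dx_j.
  coefficient of dx ∧ dy: ∂f_2/∂x - ∂f_1/∂y = ∂(4*x*y + z^2)/∂x - ∂(z*(2*z + 1))/∂y = 4*y
  coefficient of dx ∧ dz: ∂f_3/∂x - ∂f_1/∂z = ∂(-3*x^2 + x*y - 3*z^2)/∂x - ∂(z*(2*z + 1))/∂z = -6*x + y - 4*z - 1
  coefficient of dy ∧ dz: ∂f_3/∂y - ∂f_2/∂z = ∂(-3*x^2 + x*y - 3*z^2)/∂y - ∂(4*x*y + z^2)/∂z = x - 2*z
Assembling: d(omega) = (4*y) dx ∧ dy + (-6*x + y - 4*z - 1) dx ∧ dz + (x - 2*z) dy ∧ dz.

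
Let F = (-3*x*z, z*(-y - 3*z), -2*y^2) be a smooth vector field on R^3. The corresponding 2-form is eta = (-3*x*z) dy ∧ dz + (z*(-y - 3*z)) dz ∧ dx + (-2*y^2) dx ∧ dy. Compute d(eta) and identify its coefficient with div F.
d(eta) = (-4*z) dx ∧ dy ∧ dz; div F = -4*z

For a 2-form in R^3 of the form above, applying d gives a 3-form with coefficient ∂P/∂x + ∂Q/∂y + ∂R/∂z:
  ∂P/∂x = -3*z
  ∂Q/∂y = -z
  ∂R/∂z = 0
Sum = -4*z, which is exactly div F.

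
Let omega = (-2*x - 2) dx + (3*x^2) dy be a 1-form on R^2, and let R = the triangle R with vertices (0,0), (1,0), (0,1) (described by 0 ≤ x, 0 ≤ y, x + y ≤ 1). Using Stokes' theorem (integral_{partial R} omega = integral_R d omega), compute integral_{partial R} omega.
integral_(partial R) omega = 1

Stokes: integral_partial_R omega = integral_R d omega with d omega = (∂Q/∂x - ∂P/∂y) dx ∧ dy.
  ∂Q/∂x = 6*x
  ∂P/∂y = 0
  integrand = ∂Q/∂x - ∂P/∂y = 6*x.
Integrating over R: integral_0^1 integral_0^{1-x} (6*x) dy dx = 1.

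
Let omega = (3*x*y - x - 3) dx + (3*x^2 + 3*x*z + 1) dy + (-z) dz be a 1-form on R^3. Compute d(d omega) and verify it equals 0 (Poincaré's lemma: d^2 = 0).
d(d omega) = 0

Step 1: d omega = sum_{i<j} (∂f_j/∂x_i - ∂f_i/∂x_j) dx_i ∧ dx_j:
  coeff of dx ∧ dy: 3*x + 3*z
  coeff of dx ∧ dz: 0
  coeff of dy ∧ dz: -3*x
Step 2: Apply d again to each 2-form coefficient. The only possible 3-form in R^3 is dx ∧ dy ∧ dz, with coefficient
  ∂(coeff of dy∧dz)/∂x - ∂(coeff of dx∧dz)/∂y + ∂(coeff of dx∧dy)/∂z
  = ∂/∂x (-3*x) - ∂/∂y (0) + ∂/∂z (3*x + 3*z).
Each of these terms simplifies to sums of mixed partials that cancel in pairs. The result is 0 (by equality of mixed partials for smooth functions — Schwarz / Clairaut).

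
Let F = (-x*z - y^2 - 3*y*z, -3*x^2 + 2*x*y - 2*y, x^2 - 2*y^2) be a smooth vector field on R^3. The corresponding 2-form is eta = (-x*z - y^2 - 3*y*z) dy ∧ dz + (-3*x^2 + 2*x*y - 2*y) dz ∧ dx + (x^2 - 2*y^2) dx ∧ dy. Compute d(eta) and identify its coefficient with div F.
d(eta) = (2*x - z - 2) dx ∧ dy ∧ dz; div F = 2*x - z - 2

For a 2-form in R^3 of the form above, applying d gives a 3-form with coefficient ∂P/∂x + ∂Q/∂y + ∂R/∂z:
  ∂P/∂x = -z
  ∂Q/∂y = 2*x - 2
  ∂R/∂z = 0
Sum = 2*x - z - 2, which is exactly div F.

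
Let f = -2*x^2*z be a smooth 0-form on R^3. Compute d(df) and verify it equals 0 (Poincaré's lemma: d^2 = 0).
d(df) = 0

Step 1: df = sum_i (∂f/∂x_i) dx_i = (-4*x*z) dx + (0) dy + (-2*x^2) dz.
Step 2: Apply d again. Using the 1-form formula, the coefficient of dx ∧ dy in d(df) is ∂^2 f/∂x ∂y - ∂^2 f/∂y ∂x = (0) - (0) = 0 (equality of mixed partials for smooth f).
Similarly for dx ∧ dz and dy ∧ dz — all coefficients vanish. So d(df) = 0.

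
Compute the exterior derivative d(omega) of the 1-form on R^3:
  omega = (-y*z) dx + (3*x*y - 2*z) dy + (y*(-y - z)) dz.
d(omega) = (3*y + z) dx ∧ dy + (y) dx ∧ dz + (-2*y - z + 2) dy ∧ dz

For a 1-form omega = sum_i f_i dx_i, the exterior derivative is
  d(omega) = sum_{i < j} (∂f_j/∂x_i - ∂f_i/∂x_j) dx_i ∧ dx_j.
  coefficient of dx ∧ dy: ∂f_2/∂x - ∂f_1/∂y = ∂(3*x*y - 2*z)/∂x - ∂(-y*z)/∂y = 3*y + z
  coefficient of dx ∧ dz: ∂f_3/∂x - ∂f_1/∂z = ∂(y*(-y - z))/∂x - ∂(-y*z)/∂z = y
  coefficient of dy ∧ dz: ∂f_3/∂y - ∂f_2/∂z = ∂(y*(-y - z))/∂y - ∂(3*x*y - 2*z)/∂z = -2*y - z + 2
Assembling: d(omega) = (3*y + z) dx ∧ dy + (y) dx ∧ dz + (-2*y - z + 2) dy ∧ dz.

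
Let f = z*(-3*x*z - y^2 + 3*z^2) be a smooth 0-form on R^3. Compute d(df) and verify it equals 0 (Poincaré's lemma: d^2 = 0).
d(df) = 0

Step 1: df = sum_i (∂f/∂x_i) dx_i = (-3*z^2) dx + (-2*y*z) dy + (-6*x*z - y^2 + 9*z^2) dz.
Step 2: Apply d again. Using the 1-form formula, the coefficient of dx ∧ dy in d(df) is ∂^2 f/∂x ∂y - ∂^2 f/∂y ∂x = (0) - (0) = 0 (equality of mixed partials for smooth f).
Similarly for dx ∧ dz and dy ∧ dz — all coefficients vanish. So d(df) = 0.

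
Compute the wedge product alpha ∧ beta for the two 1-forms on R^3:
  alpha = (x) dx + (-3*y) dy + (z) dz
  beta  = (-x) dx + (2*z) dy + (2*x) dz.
alpha ∧ beta = (x*(-3*y + 2*z)) dx ∧ dy + (x*(2*x + z)) dx ∧ dz + (-6*x*y - 2*z^2) dy ∧ dz

Distribute the wedge, using dx_i ∧ dx_j = -dx_j ∧ dx_i and dx_i ∧ dx_i = 0. For each pair (i, j) with i < j, the coefficient of dx_i ∧ dx_j in alpha ∧ beta is (alpha_i * beta_j - alpha_j * beta_i). Collecting: alpha ∧ beta = (x*(-3*y + 2*z)) dx ∧ dy + (x*(2*x + z)) dx ∧ dz + (-6*x*y - 2*z^2) dy ∧ dz.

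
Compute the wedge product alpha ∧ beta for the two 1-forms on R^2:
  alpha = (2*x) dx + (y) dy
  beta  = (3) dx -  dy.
alpha ∧ beta = (-2*x - 3*y) dx ∧ dy

Distribute the wedge, using dx_i ∧ dx_j = -dx_j ∧ dx_i and dx_i ∧ dx_i = 0. For each pair (i, j) with i < j, the coefficient of dx_i ∧ dx_j in alpha ∧ beta is (alpha_i * beta_j - alpha_j * beta_i). Collecting: alpha ∧ beta = (-2*x - 3*y) dx ∧ dy.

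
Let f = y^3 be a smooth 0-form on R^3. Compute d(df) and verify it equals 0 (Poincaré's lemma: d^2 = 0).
d(df) = 0

Step 1: df = sum_i (∂f/∂x_i) dx_i = (0) dx + (3*y^2) dy + (0) dz.
Step 2: Apply d again. Using the 1-form formula, the coefficient of dx ∧ dy in d(df) is ∂^2 f/∂x ∂y - ∂^2 f/∂y ∂x = (0) - (0) = 0 (equality of mixed partials for smooth f).
Similarly for dx ∧ dz and dy ∧ dz — all coefficients vanish. So d(df) = 0.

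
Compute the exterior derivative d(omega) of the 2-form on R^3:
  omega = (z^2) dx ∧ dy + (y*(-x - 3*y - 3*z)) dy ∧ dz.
d(omega) = (-y + 2*z) dx ∧ dy ∧ dz

For a 2-form omega = sum_{i<j} g_{ij} dx_i ∧ dx_j, the exterior derivative is
  d(omega) = sum_{i<j} d(g_{ij}) ∧ dx_i ∧ dx_j = sum_{i<j, k} (∂g_{ij}/∂x_k) dx_k ∧ dx_i ∧ dx_j.
Expand each term, using dx_k ∧ dx_i ∧ dx_j = sgn(permutation) dx_{(a)} ∧ dx_{(b)} ∧ dx_{(c)} with (a < b < c) sorted:
  d(z^2) includes (∂/∂z)(z^2) dz = (2*z) dz, which multiplied by dx ∧ dy gives (2*z) dx ∧ dy ∧ dz
  d(y*(-x - 3*y - 3*z)) includes (∂/∂x)(y*(-x - 3*y - 3*z)) dx = (-y) dx, which multiplied by dy ∧ dz gives (-y) dx ∧ dy ∧ dz
Collecting like 3-forms: d(omega) = (-y + 2*z) dx ∧ dy ∧ dz.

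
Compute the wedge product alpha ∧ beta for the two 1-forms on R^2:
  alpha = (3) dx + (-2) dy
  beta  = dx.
alpha ∧ beta = (2) dx ∧ dy

Distribute the wedge, using dx_i ∧ dx_j = -dx_j ∧ dx_i and dx_i ∧ dx_i = 0. For each pair (i, j) with i < j, the coefficient of dx_i ∧ dx_j in alpha ∧ beta is (alpha_i * beta_j - alpha_j * beta_i). Collecting: alpha ∧ beta = (2) dx ∧ dy.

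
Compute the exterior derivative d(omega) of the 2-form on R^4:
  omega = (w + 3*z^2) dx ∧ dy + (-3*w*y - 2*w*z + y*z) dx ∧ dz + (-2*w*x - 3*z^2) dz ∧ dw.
d(omega) = (3*w + 5*z) dx ∧ dy ∧ dz + (1) dx ∧ dy ∧ dw + (-2*w - 3*y - 2*z) dx ∧ dz ∧ dw

For a 2-form omega = sum_{i<j} g_{ij} dx_i ∧ dx_j, the exterior derivative is
  d(omega) = sum_{i<j} d(g_{ij}) ∧ dx_i ∧ dx_j = sum_{i<j, k} (∂g_{ij}/∂x_k) dx_k ∧ dx_i ∧ dx_j.
Expand each term, using dx_k ∧ dx_i ∧ dx_j = sgn(permutation) dx_{(a)} ∧ dx_{(b)} ∧ dx_{(c)} with (a < b < c) sorted:
  d(w + 3*z^2) includes (∂/∂z)(w + 3*z^2) dz = (6*z) dz, which multiplied by dx ∧ dy gives (6*z) dx ∧ dy ∧ dz
  d(w + 3*z^2) includes (∂/∂w)(w + 3*z^2) dw = (1) dw, which multiplied by dx ∧ dy gives (1) dx ∧ dy ∧ dw
  d(-3*w*y - 2*w*z + y*z) includes (∂/∂y)(-3*w*y - 2*w*z + y*z) dy = (-3*w + z) dy, which multiplied by dx ∧ dz gives (3*w - z) dx ∧ dy ∧ dz
  d(-3*w*y - 2*w*z + y*z) includes (∂/∂w)(-3*w*y - 2*w*z + y*z) dw = (-3*y - 2*z) dw, which multiplied by dx ∧ dz gives (-3*y - 2*z) dx ∧ dz ∧ dw
  d(-2*w*x - 3*z^2) includes (∂/∂x)(-2*w*x - 3*z^2) dx = (-2*w) dx, which multiplied by dz ∧ dw gives (-2*w) dx ∧ dz ∧ dw
Collecting like 3-forms: d(omega) = (3*w + 5*z) dx ∧ dy ∧ dz + (1) dx ∧ dy ∧ dw + (-2*w - 3*y - 2*z) dx ∧ dz ∧ dw.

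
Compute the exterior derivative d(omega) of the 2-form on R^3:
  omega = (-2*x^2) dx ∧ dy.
d(omega) = 0

For a 2-form omega = sum_{i<j} g_{ij} dx_i ∧ dx_j, the exterior derivative is
  d(omega) = sum_{i<j} d(g_{ij}) ∧ dx_i ∧ dx_j = sum_{i<j, k} (∂g_{ij}/∂x_k) dx_k ∧ dx_i ∧ dx_j.
Expand each term, using dx_k ∧ dx_i ∧ dx_j = sgn(permutation) dx_{(a)} ∧ dx_{(b)} ∧ dx_{(c)} with (a < b < c) sorted:

Collecting like 3-forms: d(omega) = 0.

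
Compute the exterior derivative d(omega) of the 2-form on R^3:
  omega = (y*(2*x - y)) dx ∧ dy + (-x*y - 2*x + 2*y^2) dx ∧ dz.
d(omega) = (x - 4*y) dx ∧ dy ∧ dz

For a 2-form omega = sum_{i<j} g_{ij} dx_i ∧ dx_j, the exterior derivative is
  d(omega) = sum_{i<j} d(g_{ij}) ∧ dx_i ∧ dx_j = sum_{i<j, k} (∂g_{ij}/∂x_k) dx_k ∧ dx_i ∧ dx_j.
Expand each term, using dx_k ∧ dx_i ∧ dx_j = sgn(permutation) dx_{(a)} ∧ dx_{(b)} ∧ dx_{(c)} with (a < b < c) sorted:
  d(-x*y - 2*x + 2*y^2) includes (∂/∂y)(-x*y - 2*x + 2*y^2) dy = (-x + 4*y) dy, which multiplied by dx ∧ dz gives (x - 4*y) dx ∧ dy ∧ dz
Collecting like 3-forms: d(omega) = (x - 4*y) dx ∧ dy ∧ dz.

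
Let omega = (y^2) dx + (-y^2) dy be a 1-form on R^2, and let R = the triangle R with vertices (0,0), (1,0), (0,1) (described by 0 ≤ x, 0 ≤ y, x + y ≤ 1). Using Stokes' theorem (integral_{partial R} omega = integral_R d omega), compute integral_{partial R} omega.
integral_(partial R) omega = -1/3

Stokes: integral_partial_R omega = integral_R d omega with d omega = (∂Q/∂x - ∂P/∂y) dx ∧ dy.
  ∂Q/∂x = 0
  ∂P/∂y = 2*y
  integrand = ∂Q/∂x - ∂P/∂y = -2*y.
Integrating over R: integral_0^1 integral_0^{1-x} (-2*y) dy dx = -1/3.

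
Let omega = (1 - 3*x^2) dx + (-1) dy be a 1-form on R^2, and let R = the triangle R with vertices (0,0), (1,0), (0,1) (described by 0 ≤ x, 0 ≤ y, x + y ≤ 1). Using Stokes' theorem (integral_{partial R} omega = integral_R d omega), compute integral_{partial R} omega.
integral_(partial R) omega = 0

Stokes: integral_partial_R omega = integral_R d omega with d omega = (∂Q/∂x - ∂P/∂y) dx ∧ dy.
  ∂Q/∂x = 0
  ∂P/∂y = 0
  integrand = ∂Q/∂x - ∂P/∂y = 0.
Integrating over R: integral_0^1 integral_0^{1-x} (0) dy dx = 0.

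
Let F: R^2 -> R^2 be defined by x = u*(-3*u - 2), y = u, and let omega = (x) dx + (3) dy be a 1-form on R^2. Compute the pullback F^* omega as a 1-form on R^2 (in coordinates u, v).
F^* omega = (18*u^3 + 18*u^2 + 4*u + 3) du

Using F^*(f dg) = (f ∘ F) d(g ∘ F), substitute each coordinate x_i by F_i(u, v) in f_i, and replace dx_i by d F_i = (∂F_i/∂u) du + (∂F_i/∂v) dv.
  For the x component: f_1(F) = u*(-3*u - 2); d F_1 = (-6*u - 2) du + (0) dv
  For the y component: f_2(F) = 3; d F_2 = (1) du + (0) dv
Combining and collecting du, dv coefficients:
  coeff of du: 18*u^3 + 18*u^2 + 4*u + 3
  coeff of dv: 0
F^* omega = (18*u^3 + 18*u^2 + 4*u + 3) du.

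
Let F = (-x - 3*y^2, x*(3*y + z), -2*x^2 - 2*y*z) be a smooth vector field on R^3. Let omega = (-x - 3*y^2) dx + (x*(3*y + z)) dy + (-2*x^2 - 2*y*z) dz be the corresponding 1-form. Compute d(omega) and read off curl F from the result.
d(omega) = (-x - 2*z) dy ∧ dz + (4*x) dz ∧ dx + (9*y + z) dx ∧ dy; curl F = (-x - 2*z, 4*x, 9*y + z)

d omega = sum_{i<j} (∂f_j/∂x_i - ∂f_i/∂x_j) dx_i ∧ dx_j. Under the identification (dy ∧ dz, dz ∧ dx, dx ∧ dy) ↔ (e_x, e_y, e_z), the coefficients are exactly the components of curl F. Compute:
  ∂R/∂y - ∂Q/∂z = (-2*z) - (x) = -x - 2*z
  ∂P/∂z - ∂R/∂x = (0) - (-4*x) = 4*x
  ∂Q/∂x - ∂P/∂y = (3*y + z) - (-6*y) = 9*y + z.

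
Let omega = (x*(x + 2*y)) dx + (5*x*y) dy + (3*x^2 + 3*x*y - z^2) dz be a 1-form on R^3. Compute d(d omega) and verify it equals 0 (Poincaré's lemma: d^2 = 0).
d(d omega) = 0

Step 1: d omega = sum_{i<j} (∂f_j/∂x_i - ∂f_i/∂x_j) dx_i ∧ dx_j:
  coeff of dx ∧ dy: -2*x + 5*y
  coeff of dx ∧ dz: 6*x + 3*y
  coeff of dy ∧ dz: 3*x
Step 2: Apply d again to each 2-form coefficient. The only possible 3-form in R^3 is dx ∧ dy ∧ dz, with coefficient
  ∂(coeff of dy∧dz)/∂x - ∂(coeff of dx∧dz)/∂y + ∂(coeff of dx∧dy)/∂z
  = ∂/∂x (3*x) - ∂/∂y (6*x + 3*y) + ∂/∂z (-2*x + 5*y).
Each of these terms simplifies to sums of mixed partials that cancel in pairs. The result is 0 (by equality of mixed partials for smooth functions — Schwarz / Clairaut).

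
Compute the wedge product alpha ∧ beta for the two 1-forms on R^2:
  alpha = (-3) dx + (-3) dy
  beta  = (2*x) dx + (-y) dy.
alpha ∧ beta = (6*x + 3*y) dx ∧ dy

Distribute the wedge, using dx_i ∧ dx_j = -dx_j ∧ dx_i and dx_i ∧ dx_i = 0. For each pair (i, j) with i < j, the coefficient of dx_i ∧ dx_j in alpha ∧ beta is (alpha_i * beta_j - alpha_j * beta_i). Collecting: alpha ∧ beta = (6*x + 3*y) dx ∧ dy.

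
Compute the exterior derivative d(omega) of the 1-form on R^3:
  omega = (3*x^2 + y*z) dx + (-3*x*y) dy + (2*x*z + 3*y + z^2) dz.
d(omega) = (-3*y - z) dx ∧ dy + (-y + 2*z) dx ∧ dz + (3) dy ∧ dz

For a 1-form omega = sum_i f_i dx_i, the exterior derivative is
  d(omega) = sum_{i < j} (∂f_j/∂x_i - ∂f_i/∂x_j) dx_i ∧ dx_j.
  coefficient of dx ∧ dy: ∂f_2/∂x - ∂f_1/∂y = ∂(-3*x*y)/∂x - ∂(3*x^2 + y*z)/∂y = -3*y - z
  coefficient of dx ∧ dz: ∂f_3/∂x - ∂f_1/∂z = ∂(2*x*z + 3*y + z^2)/∂x - ∂(3*x^2 + y*z)/∂z = -y + 2*z
  coefficient of dy ∧ dz: ∂f_3/∂y - ∂f_2/∂z = ∂(2*x*z + 3*y + z^2)/∂y - ∂(-3*x*y)/∂z = 3
Assembling: d(omega) = (-3*y - z) dx ∧ dy + (-y + 2*z) dx ∧ dz + (3) dy ∧ dz.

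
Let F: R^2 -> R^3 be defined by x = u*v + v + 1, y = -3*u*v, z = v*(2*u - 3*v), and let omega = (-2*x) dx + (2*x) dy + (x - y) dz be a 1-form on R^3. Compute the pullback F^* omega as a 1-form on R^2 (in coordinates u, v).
F^* omega = (6*v*(-v - 1)) du + (-24*u*v^2 - 8*u*v - 6*u - 6*v^2 - 8*v - 2) dv

Using F^*(f dg) = (f ∘ F) d(g ∘ F), substitute each coordinate x_i by F_i(u, v) in f_i, and replace dx_i by d F_i = (∂F_i/∂u) du + (∂F_i/∂v) dv.
  For the x component: f_1(F) = -2*u*v - 2*v - 2; d F_1 = (v) du + (u + 1) dv
  For the y component: f_2(F) = 2*u*v + 2*v + 2; d F_2 = (-3*v) du + (-3*u) dv
  For the z component: f_3(F) = 4*u*v + v + 1; d F_3 = (2*v) du + (2*u - 6*v) dv
Combining and collecting du, dv coefficients:
  coeff of du: 6*v*(-v - 1)
  coeff of dv: -24*u*v^2 - 8*u*v - 6*u - 6*v^2 - 8*v - 2
F^* omega = (6*v*(-v - 1)) du + (-24*u*v^2 - 8*u*v - 6*u - 6*v^2 - 8*v - 2) dv.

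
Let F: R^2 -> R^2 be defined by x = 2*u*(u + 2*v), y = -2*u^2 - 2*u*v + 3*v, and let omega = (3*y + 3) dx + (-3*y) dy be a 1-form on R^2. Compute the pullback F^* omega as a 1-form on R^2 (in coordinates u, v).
F^* omega = (-48*u^3 - 84*u^2*v - 36*u*v^2 + 72*u*v + 12*u + 54*v^2 + 12*v) du + (-36*u^3 - 36*u^2*v + 18*u^2 + 72*u*v + 12*u - 27*v) dv

Using F^*(f dg) = (f ∘ F) d(g ∘ F), substitute each coordinate x_i by F_i(u, v) in f_i, and replace dx_i by d F_i = (∂F_i/∂u) du + (∂F_i/∂v) dv.
  For the x component: f_1(F) = -6*u^2 - 6*u*v + 9*v + 3; d F_1 = (4*u + 4*v) du + (4*u) dv
  For the y component: f_2(F) = 6*u^2 + 6*u*v - 9*v; d F_2 = (-4*u - 2*v) du + (3 - 2*u) dv
Combining and collecting du, dv coefficients:
  coeff of du: -48*u^3 - 84*u^2*v - 36*u*v^2 + 72*u*v + 12*u + 54*v^2 + 12*v
  coeff of dv: -36*u^3 - 36*u^2*v + 18*u^2 + 72*u*v + 12*u - 27*v
F^* omega = (-48*u^3 - 84*u^2*v - 36*u*v^2 + 72*u*v + 12*u + 54*v^2 + 12*v) du + (-36*u^3 - 36*u^2*v + 18*u^2 + 72*u*v + 12*u - 27*v) dv.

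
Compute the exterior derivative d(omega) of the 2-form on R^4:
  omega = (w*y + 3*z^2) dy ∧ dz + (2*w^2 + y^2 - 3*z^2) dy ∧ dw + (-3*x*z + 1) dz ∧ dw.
d(omega) = (y + 6*z) dy ∧ dz ∧ dw + (-3*z) dx ∧ dz ∧ dw

For a 2-form omega = sum_{i<j} g_{ij} dx_i ∧ dx_j, the exterior derivative is
  d(omega) = sum_{i<j} d(g_{ij}) ∧ dx_i ∧ dx_j = sum_{i<j, k} (∂g_{ij}/∂x_k) dx_k ∧ dx_i ∧ dx_j.
Expand each term, using dx_k ∧ dx_i ∧ dx_j = sgn(permutation) dx_{(a)} ∧ dx_{(b)} ∧ dx_{(c)} with (a < b < c) sorted:
  d(w*y + 3*z^2) includes (∂/∂w)(w*y + 3*z^2) dw = (y) dw, which multiplied by dy ∧ dz gives (y) dy ∧ dz ∧ dw
  d(2*w^2 + y^2 - 3*z^2) includes (∂/∂z)(2*w^2 + y^2 - 3*z^2) dz = (-6*z) dz, which multiplied by dy ∧ dw gives (6*z) dy ∧ dz ∧ dw
  d(-3*x*z + 1) includes (∂/∂x)(-3*x*z + 1) dx = (-3*z) dx, which multiplied by dz ∧ dw gives (-3*z) dx ∧ dz ∧ dw
Collecting like 3-forms: d(omega) = (y + 6*z) dy ∧ dz ∧ dw + (-3*z) dx ∧ dz ∧ dw.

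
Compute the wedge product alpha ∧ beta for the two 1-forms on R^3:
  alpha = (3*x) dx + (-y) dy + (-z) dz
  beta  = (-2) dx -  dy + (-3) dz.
alpha ∧ beta = (-3*x - 2*y) dx ∧ dy + (-9*x - 2*z) dx ∧ dz + (3*y - z) dy ∧ dz

Distribute the wedge, using dx_i ∧ dx_j = -dx_j ∧ dx_i and dx_i ∧ dx_i = 0. For each pair (i, j) with i < j, the coefficient of dx_i ∧ dx_j in alpha ∧ beta is (alpha_i * beta_j - alpha_j * beta_i). Collecting: alpha ∧ beta = (-3*x - 2*y) dx ∧ dy + (-9*x - 2*z) dx ∧ dz + (3*y - z) dy ∧ dz.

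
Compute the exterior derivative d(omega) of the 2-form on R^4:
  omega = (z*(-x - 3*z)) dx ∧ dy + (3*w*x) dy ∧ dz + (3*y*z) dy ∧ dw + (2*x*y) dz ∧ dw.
d(omega) = (3*w - x - 6*z) dx ∧ dy ∧ dz + (5*x - 3*y) dy ∧ dz ∧ dw + (2*y) dx ∧ dz ∧ dw

For a 2-form omega = sum_{i<j} g_{ij} dx_i ∧ dx_j, the exterior derivative is
  d(omega) = sum_{i<j} d(g_{ij}) ∧ dx_i ∧ dx_j = sum_{i<j, k} (∂g_{ij}/∂x_k) dx_k ∧ dx_i ∧ dx_j.
Expand each term, using dx_k ∧ dx_i ∧ dx_j = sgn(permutation) dx_{(a)} ∧ dx_{(b)} ∧ dx_{(c)} with (a < b < c) sorted:
  d(z*(-x - 3*z)) includes (∂/∂z)(z*(-x - 3*z)) dz = (-x - 6*z) dz, which multiplied by dx ∧ dy gives (-x - 6*z) dx ∧ dy ∧ dz
  d(3*w*x) includes (∂/∂x)(3*w*x) dx = (3*w) dx, which multiplied by dy ∧ dz gives (3*w) dx ∧ dy ∧ dz
  d(3*w*x) includes (∂/∂w)(3*w*x) dw = (3*x) dw, which multiplied by dy ∧ dz gives (3*x) dy ∧ dz ∧ dw
  d(3*y*z) includes (∂/∂z)(3*y*z) dz = (3*y) dz, which multiplied by dy ∧ dw gives (-3*y) dy ∧ dz ∧ dw
  d(2*x*y) includes (∂/∂x)(2*x*y) dx = (2*y) dx, which multiplied by dz ∧ dw gives (2*y) dx ∧ dz ∧ dw
  d(2*x*y) includes (∂/∂y)(2*x*y) dy = (2*x) dy, which multiplied by dz ∧ dw gives (2*x) dy ∧ dz ∧ dw
Collecting like 3-forms: d(omega) = (3*w - x - 6*z) dx ∧ dy ∧ dz + (5*x - 3*y) dy ∧ dz ∧ dw + (2*y) dx ∧ dz ∧ dw.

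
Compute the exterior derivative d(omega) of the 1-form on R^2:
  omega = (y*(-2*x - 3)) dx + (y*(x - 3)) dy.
d(omega) = (2*x + y + 3) dx ∧ dy

For a 1-form omega = sum_i f_i dx_i, the exterior derivative is
  d(omega) = sum_{i < j} (∂f_j/∂x_i - ∂f_i/∂x_j) dx_i ∧ dx_j.
  coefficient of dx ∧ dy: ∂f_2/∂x - ∂f_1/∂y = ∂(y*(x - 3))/∂x - ∂(y*(-2*x - 3))/∂y = 2*x + y + 3
Assembling: d(omega) = (2*x + y + 3) dx ∧ dy.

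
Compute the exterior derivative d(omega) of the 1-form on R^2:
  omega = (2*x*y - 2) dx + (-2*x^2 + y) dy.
d(omega) = (-6*x) dx ∧ dy

For a 1-form omega = sum_i f_i dx_i, the exterior derivative is
  d(omega) = sum_{i < j} (∂f_j/∂x_i - ∂f_i/∂x_j) dx_i ∧ dx_j.
  coefficient of dx ∧ dy: ∂f_2/∂x - ∂f_1/∂y = ∂(-2*x^2 + y)/∂x - ∂(2*x*y - 2)/∂y = -6*x
Assembling: d(omega) = (-6*x) dx ∧ dy.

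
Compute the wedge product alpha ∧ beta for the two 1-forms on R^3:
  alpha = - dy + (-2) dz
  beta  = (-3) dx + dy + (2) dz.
alpha ∧ beta = (-3) dx ∧ dy + (-6) dx ∧ dz

Distribute the wedge, using dx_i ∧ dx_j = -dx_j ∧ dx_i and dx_i ∧ dx_i = 0. For each pair (i, j) with i < j, the coefficient of dx_i ∧ dx_j in alpha ∧ beta is (alpha_i * beta_j - alpha_j * beta_i). Collecting: alpha ∧ beta = (-3) dx ∧ dy + (-6) dx ∧ dz.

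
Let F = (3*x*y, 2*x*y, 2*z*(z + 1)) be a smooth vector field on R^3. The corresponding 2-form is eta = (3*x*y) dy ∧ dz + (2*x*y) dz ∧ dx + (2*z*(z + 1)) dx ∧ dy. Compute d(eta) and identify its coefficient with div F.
d(eta) = (2*x + 3*y + 4*z + 2) dx ∧ dy ∧ dz; div F = 2*x + 3*y + 4*z + 2

For a 2-form in R^3 of the form above, applying d gives a 3-form with coefficient ∂P/∂x + ∂Q/∂y + ∂R/∂z:
  ∂P/∂x = 3*y
  ∂Q/∂y = 2*x
  ∂R/∂z = 4*z + 2
Sum = 2*x + 3*y + 4*z + 2, which is exactly div F.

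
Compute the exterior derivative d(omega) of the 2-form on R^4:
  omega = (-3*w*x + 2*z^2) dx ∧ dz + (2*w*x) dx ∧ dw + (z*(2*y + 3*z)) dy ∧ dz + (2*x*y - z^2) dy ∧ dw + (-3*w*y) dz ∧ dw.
d(omega) = (-3*x) dx ∧ dz ∧ dw + (2*y) dx ∧ dy ∧ dw + (-3*w + 2*z) dy ∧ dz ∧ dw

For a 2-form omega = sum_{i<j} g_{ij} dx_i ∧ dx_j, the exterior derivative is
  d(omega) = sum_{i<j} d(g_{ij}) ∧ dx_i ∧ dx_j = sum_{i<j, k} (∂g_{ij}/∂x_k) dx_k ∧ dx_i ∧ dx_j.
Expand each term, using dx_k ∧ dx_i ∧ dx_j = sgn(permutation) dx_{(a)} ∧ dx_{(b)} ∧ dx_{(c)} with (a < b < c) sorted:
  d(-3*w*x + 2*z^2) includes (∂/∂w)(-3*w*x + 2*z^2) dw = (-3*x) dw, which multiplied by dx ∧ dz gives (-3*x) dx ∧ dz ∧ dw
  d(2*x*y - z^2) includes (∂/∂x)(2*x*y - z^2) dx = (2*y) dx, which multiplied by dy ∧ dw gives (2*y) dx ∧ dy ∧ dw
  d(2*x*y - z^2) includes (∂/∂z)(2*x*y - z^2) dz = (-2*z) dz, which multiplied by dy ∧ dw gives (2*z) dy ∧ dz ∧ dw
  d(-3*w*y) includes (∂/∂y)(-3*w*y) dy = (-3*w) dy, which multiplied by dz ∧ dw gives (-3*w) dy ∧ dz ∧ dw
Collecting like 3-forms: d(omega) = (-3*x) dx ∧ dz ∧ dw + (2*y) dx ∧ dy ∧ dw + (-3*w + 2*z) dy ∧ dz ∧ dw.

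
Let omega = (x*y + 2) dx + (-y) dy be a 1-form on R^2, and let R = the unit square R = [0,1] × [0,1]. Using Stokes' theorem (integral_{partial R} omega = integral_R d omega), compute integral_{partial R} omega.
integral_(partial R) omega = -1/2

Stokes: integral_partial_R omega = integral_R d omega with d omega = (∂Q/∂x - ∂P/∂y) dx ∧ dy.
  ∂Q/∂x = 0
  ∂P/∂y = x
  integrand = ∂Q/∂x - ∂P/∂y = -x.
Integrating over R: integral_0^1 integral_0^1 (-x) dx dy = -1/2.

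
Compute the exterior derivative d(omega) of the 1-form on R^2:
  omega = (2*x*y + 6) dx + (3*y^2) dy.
d(omega) = (-2*x) dx ∧ dy

For a 1-form omega = sum_i f_i dx_i, the exterior derivative is
  d(omega) = sum_{i < j} (∂f_j/∂x_i - ∂f_i/∂x_j) dx_i ∧ dx_j.
  coefficient of dx ∧ dy: ∂f_2/∂x - ∂f_1/∂y = ∂(3*y^2)/∂x - ∂(2*x*y + 6)/∂y = -2*x
Assembling: d(omega) = (-2*x) dx ∧ dy.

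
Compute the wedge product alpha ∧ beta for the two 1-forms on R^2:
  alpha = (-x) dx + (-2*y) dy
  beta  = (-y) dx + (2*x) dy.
alpha ∧ beta = (-2*x^2 - 2*y^2) dx ∧ dy

Distribute the wedge, using dx_i ∧ dx_j = -dx_j ∧ dx_i and dx_i ∧ dx_i = 0. For each pair (i, j) with i < j, the coefficient of dx_i ∧ dx_j in alpha ∧ beta is (alpha_i * beta_j - alpha_j * beta_i). Collecting: alpha ∧ beta = (-2*x^2 - 2*y^2) dx ∧ dy.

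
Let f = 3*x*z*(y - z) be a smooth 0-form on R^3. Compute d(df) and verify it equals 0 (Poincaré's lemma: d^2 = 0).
d(df) = 0

Step 1: df = sum_i (∂f/∂x_i) dx_i = (3*z*(y - z)) dx + (3*x*z) dy + (3*x*(y - 2*z)) dz.
Step 2: Apply d again. Using the 1-form formula, the coefficient of dx ∧ dy in d(df) is ∂^2 f/∂x ∂y - ∂^2 f/∂y ∂x = (3*z) - (3*z) = 0 (equality of mixed partials for smooth f).
Similarly for dx ∧ dz and dy ∧ dz — all coefficients vanish. So d(df) = 0.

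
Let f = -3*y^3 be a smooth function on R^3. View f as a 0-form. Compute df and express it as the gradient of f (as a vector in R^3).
df = (0) dx + (-9*y^2) dy + (0) dz; grad f = (0, -9*y^2, 0)

For a 0-form f, d f = (∂f/∂x) dx + (∂f/∂y) dy + (∂f/∂z) dz. The components of the vector representation are exactly the entries of grad f in Cartesian coordinates:
  ∂f/∂x = 0
  ∂f/∂y = -9*y^2
  ∂f/∂z = 0.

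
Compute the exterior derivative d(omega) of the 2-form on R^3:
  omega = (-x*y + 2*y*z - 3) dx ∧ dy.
d(omega) = (2*y) dx ∧ dy ∧ dz

For a 2-form omega = sum_{i<j} g_{ij} dx_i ∧ dx_j, the exterior derivative is
  d(omega) = sum_{i<j} d(g_{ij}) ∧ dx_i ∧ dx_j = sum_{i<j, k} (∂g_{ij}/∂x_k) dx_k ∧ dx_i ∧ dx_j.
Expand each term, using dx_k ∧ dx_i ∧ dx_j = sgn(permutation) dx_{(a)} ∧ dx_{(b)} ∧ dx_{(c)} with (a < b < c) sorted:
  d(-x*y + 2*y*z - 3) includes (∂/∂z)(-x*y + 2*y*z - 3) dz = (2*y) dz, which multiplied by dx ∧ dy gives (2*y) dx ∧ dy ∧ dz
Collecting like 3-forms: d(omega) = (2*y) dx ∧ dy ∧ dz.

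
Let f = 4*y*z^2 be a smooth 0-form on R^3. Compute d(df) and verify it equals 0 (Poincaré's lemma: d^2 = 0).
d(df) = 0

Step 1: df = sum_i (∂f/∂x_i) dx_i = (0) dx + (4*z^2) dy + (8*y*z) dz.
Step 2: Apply d again. Using the 1-form formula, the coefficient of dx ∧ dy in d(df) is ∂^2 f/∂x ∂y - ∂^2 f/∂y ∂x = (0) - (0) = 0 (equality of mixed partials for smooth f).
Similarly for dx ∧ dz and dy ∧ dz — all coefficients vanish. So d(df) = 0.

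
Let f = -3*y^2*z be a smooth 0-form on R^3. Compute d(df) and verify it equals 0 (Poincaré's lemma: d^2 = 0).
d(df) = 0

Step 1: df = sum_i (∂f/∂x_i) dx_i = (0) dx + (-6*y*z) dy + (-3*y^2) dz.
Step 2: Apply d again. Using the 1-form formula, the coefficient of dx ∧ dy in d(df) is ∂^2 f/∂x ∂y - ∂^2 f/∂y ∂x = (0) - (0) = 0 (equality of mixed partials for smooth f).
Similarly for dx ∧ dz and dy ∧ dz — all coefficients vanish. So d(df) = 0.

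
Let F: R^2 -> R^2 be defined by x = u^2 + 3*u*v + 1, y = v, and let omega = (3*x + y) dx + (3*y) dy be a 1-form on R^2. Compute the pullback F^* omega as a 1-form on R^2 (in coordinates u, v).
F^* omega = (6*u^3 + 27*u^2*v + 27*u*v^2 + 2*u*v + 6*u + 3*v^2 + 9*v) du + (9*u^3 + 27*u^2*v + 3*u*v + 9*u + 3*v) dv

Using F^*(f dg) = (f ∘ F) d(g ∘ F), substitute each coordinate x_i by F_i(u, v) in f_i, and replace dx_i by d F_i = (∂F_i/∂u) du + (∂F_i/∂v) dv.
  For the x component: f_1(F) = 3*u^2 + 9*u*v + v + 3; d F_1 = (2*u + 3*v) du + (3*u) dv
  For the y component: f_2(F) = 3*v; d F_2 = (0) du + (1) dv
Combining and collecting du, dv coefficients:
  coeff of du: 6*u^3 + 27*u^2*v + 27*u*v^2 + 2*u*v + 6*u + 3*v^2 + 9*v
  coeff of dv: 9*u^3 + 27*u^2*v + 3*u*v + 9*u + 3*v
F^* omega = (6*u^3 + 27*u^2*v + 27*u*v^2 + 2*u*v + 6*u + 3*v^2 + 9*v) du + (9*u^3 + 27*u^2*v + 3*u*v + 9*u + 3*v) dv.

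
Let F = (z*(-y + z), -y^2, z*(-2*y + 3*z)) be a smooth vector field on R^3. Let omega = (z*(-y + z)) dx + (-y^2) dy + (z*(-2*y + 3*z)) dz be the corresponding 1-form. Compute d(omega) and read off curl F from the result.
d(omega) = (-2*z) dy ∧ dz + (-y + 2*z) dz ∧ dx + (z) dx ∧ dy; curl F = (-2*z, -y + 2*z, z)

d omega = sum_{i<j} (∂f_j/∂x_i - ∂f_i/∂x_j) dx_i ∧ dx_j. Under the identification (dy ∧ dz, dz ∧ dx, dx ∧ dy) ↔ (e_x, e_y, e_z), the coefficients are exactly the components of curl F. Compute:
  ∂R/∂y - ∂Q/∂z = (-2*z) - (0) = -2*z
  ∂P/∂z - ∂R/∂x = (-y + 2*z) - (0) = -y + 2*z
  ∂Q/∂x - ∂P/∂y = (0) - (-z) = z.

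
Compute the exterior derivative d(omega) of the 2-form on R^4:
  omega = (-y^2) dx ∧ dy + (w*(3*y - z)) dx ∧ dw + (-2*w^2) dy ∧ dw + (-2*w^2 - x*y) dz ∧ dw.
d(omega) = (-3*w) dx ∧ dy ∧ dw + (w - y) dx ∧ dz ∧ dw + (-x) dy ∧ dz ∧ dw

For a 2-form omega = sum_{i<j} g_{ij} dx_i ∧ dx_j, the exterior derivative is
  d(omega) = sum_{i<j} d(g_{ij}) ∧ dx_i ∧ dx_j = sum_{i<j, k} (∂g_{ij}/∂x_k) dx_k ∧ dx_i ∧ dx_j.
Expand each term, using dx_k ∧ dx_i ∧ dx_j = sgn(permutation) dx_{(a)} ∧ dx_{(b)} ∧ dx_{(c)} with (a < b < c) sorted:
  d(w*(3*y - z)) includes (∂/∂y)(w*(3*y - z)) dy = (3*w) dy, which multiplied by dx ∧ dw gives (-3*w) dx ∧ dy ∧ dw
  d(w*(3*y - z)) includes (∂/∂z)(w*(3*y - z)) dz = (-w) dz, which multiplied by dx ∧ dw gives (w) dx ∧ dz ∧ dw
  d(-2*w^2 - x*y) includes (∂/∂x)(-2*w^2 - x*y) dx = (-y) dx, which multiplied by dz ∧ dw gives (-y) dx ∧ dz ∧ dw
  d(-2*w^2 - x*y) includes (∂/∂y)(-2*w^2 - x*y) dy = (-x) dy, which multiplied by dz ∧ dw gives (-x) dy ∧ dz ∧ dw
Collecting like 3-forms: d(omega) = (-3*w) dx ∧ dy ∧ dw + (w - y) dx ∧ dz ∧ dw + (-x) dy ∧ dz ∧ dw.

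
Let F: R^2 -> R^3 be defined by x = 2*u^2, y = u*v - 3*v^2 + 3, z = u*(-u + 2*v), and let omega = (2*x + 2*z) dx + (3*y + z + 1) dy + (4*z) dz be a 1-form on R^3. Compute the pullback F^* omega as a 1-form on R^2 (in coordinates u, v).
F^* omega = (16*u^3 - 9*u^2*v + 21*u*v^2 - 9*v^3 + 10*v) du + (-9*u^3 + 27*u^2*v - 39*u*v^2 + 10*u + 54*v^3 - 60*v) dv

Using F^*(f dg) = (f ∘ F) d(g ∘ F), substitute each coordinate x_i by F_i(u, v) in f_i, and replace dx_i by d F_i = (∂F_i/∂u) du + (∂F_i/∂v) dv.
  For the x component: f_1(F) = 2*u*(u + 2*v); d F_1 = (4*u) du + (0) dv
  For the y component: f_2(F) = -u^2 + 5*u*v - 9*v^2 + 10; d F_2 = (v) du + (u - 6*v) dv
  For the z component: f_3(F) = 4*u*(-u + 2*v); d F_3 = (-2*u + 2*v) du + (2*u) dv
Combining and collecting du, dv coefficients:
  coeff of du: 16*u^3 - 9*u^2*v + 21*u*v^2 - 9*v^3 + 10*v
  coeff of dv: -9*u^3 + 27*u^2*v - 39*u*v^2 + 10*u + 54*v^3 - 60*v
F^* omega = (16*u^3 - 9*u^2*v + 21*u*v^2 - 9*v^3 + 10*v) du + (-9*u^3 + 27*u^2*v - 39*u*v^2 + 10*u + 54*v^3 - 60*v) dv.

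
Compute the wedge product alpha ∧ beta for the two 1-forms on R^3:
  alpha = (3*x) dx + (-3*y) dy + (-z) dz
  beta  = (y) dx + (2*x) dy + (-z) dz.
alpha ∧ beta = (6*x^2 + 3*y^2) dx ∧ dy + (z*(-3*x + y)) dx ∧ dz + (z*(2*x + 3*y)) dy ∧ dz

Distribute the wedge, using dx_i ∧ dx_j = -dx_j ∧ dx_i and dx_i ∧ dx_i = 0. For each pair (i, j) with i < j, the coefficient of dx_i ∧ dx_j in alpha ∧ beta is (alpha_i * beta_j - alpha_j * beta_i). Collecting: alpha ∧ beta = (6*x^2 + 3*y^2) dx ∧ dy + (z*(-3*x + y)) dx ∧ dz + (z*(2*x + 3*y)) dy ∧ dz.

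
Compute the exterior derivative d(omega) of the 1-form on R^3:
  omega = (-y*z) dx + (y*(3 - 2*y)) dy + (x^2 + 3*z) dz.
d(omega) = (z) dx ∧ dy + (2*x + y) dx ∧ dz

For a 1-form omega = sum_i f_i dx_i, the exterior derivative is
  d(omega) = sum_{i < j} (∂f_j/∂x_i - ∂f_i/∂x_j) dx_i ∧ dx_j.
  coefficient of dx ∧ dy: ∂f_2/∂x - ∂f_1/∂y = ∂(y*(3 - 2*y))/∂x - ∂(-y*z)/∂y = z
  coefficient of dx ∧ dz: ∂f_3/∂x - ∂f_1/∂z = ∂(x^2 + 3*z)/∂x - ∂(-y*z)/∂z = 2*x + y
Assembling: d(omega) = (z) dx ∧ dy + (2*x + y) dx ∧ dz.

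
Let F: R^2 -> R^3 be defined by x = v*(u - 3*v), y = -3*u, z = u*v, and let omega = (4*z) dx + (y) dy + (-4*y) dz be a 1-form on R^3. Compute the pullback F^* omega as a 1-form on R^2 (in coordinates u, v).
F^* omega = (u*(4*v^2 + 12*v + 9)) du + (4*u*(u*v + 3*u - 6*v^2)) dv

Using F^*(f dg) = (f ∘ F) d(g ∘ F), substitute each coordinate x_i by F_i(u, v) in f_i, and replace dx_i by d F_i = (∂F_i/∂u) du + (∂F_i/∂v) dv.
  For the x component: f_1(F) = 4*u*v; d F_1 = (v) du + (u - 6*v) dv
  For the y component: f_2(F) = -3*u; d F_2 = (-3) du + (0) dv
  For the z component: f_3(F) = 12*u; d F_3 = (v) du + (u) dv
Combining and collecting du, dv coefficients:
  coeff of du: u*(4*v^2 + 12*v + 9)
  coeff of dv: 4*u*(u*v + 3*u - 6*v^2)
F^* omega = (u*(4*v^2 + 12*v + 9)) du + (4*u*(u*v + 3*u - 6*v^2)) dv.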